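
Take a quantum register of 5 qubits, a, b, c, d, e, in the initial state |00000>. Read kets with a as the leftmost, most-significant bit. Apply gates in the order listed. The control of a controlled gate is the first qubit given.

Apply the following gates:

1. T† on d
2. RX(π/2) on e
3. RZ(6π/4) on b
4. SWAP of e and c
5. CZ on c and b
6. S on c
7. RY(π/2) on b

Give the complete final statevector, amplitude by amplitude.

The resulting statevector has amplitude -exp(I*pi/4)/2 on |00000>, -exp(I*pi/4)/2 on |00100>, -exp(I*pi/4)/2 on |01000>, -exp(I*pi/4)/2 on |01100>, and 0 on every other basis state.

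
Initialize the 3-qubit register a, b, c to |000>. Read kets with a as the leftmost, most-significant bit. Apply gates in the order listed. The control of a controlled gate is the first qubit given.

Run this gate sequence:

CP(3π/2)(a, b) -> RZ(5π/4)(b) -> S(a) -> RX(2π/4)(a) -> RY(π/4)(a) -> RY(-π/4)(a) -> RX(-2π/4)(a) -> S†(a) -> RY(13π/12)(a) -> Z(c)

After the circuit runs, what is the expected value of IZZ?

The observable IZZ averages to 1. Key observation: gates 3-8 undo each other exactly, leaving only the rest of the circuit to track.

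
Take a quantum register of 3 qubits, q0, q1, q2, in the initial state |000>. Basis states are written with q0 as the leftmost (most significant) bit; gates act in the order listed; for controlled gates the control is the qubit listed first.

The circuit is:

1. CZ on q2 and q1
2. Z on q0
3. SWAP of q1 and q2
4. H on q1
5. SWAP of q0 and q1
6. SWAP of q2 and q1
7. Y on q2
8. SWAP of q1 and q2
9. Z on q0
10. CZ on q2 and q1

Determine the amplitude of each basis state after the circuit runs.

The resulting statevector has amplitude sqrt(2)*I/2 on |010>, -sqrt(2)*I/2 on |110>, and 0 on every other basis state.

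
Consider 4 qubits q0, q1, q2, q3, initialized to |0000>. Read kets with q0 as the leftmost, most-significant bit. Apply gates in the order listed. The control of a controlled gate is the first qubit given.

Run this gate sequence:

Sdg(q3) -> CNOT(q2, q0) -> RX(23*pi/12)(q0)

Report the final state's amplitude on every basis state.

After the circuit, the state carries amplitude -sqrt(3*sqrt(2) + 6)/4 - sqrt(2 - sqrt(2))/4 on |0000>, -I*sqrt(sqrt(2) + 2)/4 + I*sqrt(6 - 3*sqrt(2))/4 on |1000>, and 0 on every other basis state.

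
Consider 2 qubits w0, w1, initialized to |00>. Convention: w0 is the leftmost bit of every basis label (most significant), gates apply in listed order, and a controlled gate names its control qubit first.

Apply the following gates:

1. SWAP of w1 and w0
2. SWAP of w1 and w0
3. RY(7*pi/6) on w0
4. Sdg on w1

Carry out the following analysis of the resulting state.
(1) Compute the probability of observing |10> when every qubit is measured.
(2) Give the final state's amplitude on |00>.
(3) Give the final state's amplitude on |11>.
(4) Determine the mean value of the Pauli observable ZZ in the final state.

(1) A full measurement returns |10> with probability sqrt(3)/4 + 1/2. Key observation: the block from step 1 through step 2 cancels to the identity and can be dropped.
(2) |00> carries amplitude -sqrt(6)/4 + sqrt(2)/4 in the final state.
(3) |11> carries amplitude 0 in the final state.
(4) The observable ZZ averages to -sqrt(3)/2.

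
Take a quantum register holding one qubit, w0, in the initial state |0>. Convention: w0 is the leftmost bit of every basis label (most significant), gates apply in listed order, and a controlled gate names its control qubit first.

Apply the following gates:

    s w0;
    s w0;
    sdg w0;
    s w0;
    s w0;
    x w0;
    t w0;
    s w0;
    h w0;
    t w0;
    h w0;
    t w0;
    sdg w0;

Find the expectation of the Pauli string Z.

The expectation value of Z is -sqrt(2)/2.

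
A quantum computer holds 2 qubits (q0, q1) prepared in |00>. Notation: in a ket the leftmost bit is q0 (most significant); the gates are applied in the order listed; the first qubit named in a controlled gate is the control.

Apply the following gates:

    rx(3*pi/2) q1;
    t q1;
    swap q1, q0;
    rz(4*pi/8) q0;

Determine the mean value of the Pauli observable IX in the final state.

The observable IX averages to 0.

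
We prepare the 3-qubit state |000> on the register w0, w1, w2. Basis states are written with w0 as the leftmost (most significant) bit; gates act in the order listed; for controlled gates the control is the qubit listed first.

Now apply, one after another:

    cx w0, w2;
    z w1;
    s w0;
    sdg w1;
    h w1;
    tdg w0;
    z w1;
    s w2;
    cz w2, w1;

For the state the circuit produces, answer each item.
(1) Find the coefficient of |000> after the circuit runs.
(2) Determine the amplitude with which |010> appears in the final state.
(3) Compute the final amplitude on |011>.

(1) The final state's coefficient on |000> equals sqrt(2)/2.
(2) The final state's coefficient on |010> equals -sqrt(2)/2.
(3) |011> carries amplitude 0 in the final state.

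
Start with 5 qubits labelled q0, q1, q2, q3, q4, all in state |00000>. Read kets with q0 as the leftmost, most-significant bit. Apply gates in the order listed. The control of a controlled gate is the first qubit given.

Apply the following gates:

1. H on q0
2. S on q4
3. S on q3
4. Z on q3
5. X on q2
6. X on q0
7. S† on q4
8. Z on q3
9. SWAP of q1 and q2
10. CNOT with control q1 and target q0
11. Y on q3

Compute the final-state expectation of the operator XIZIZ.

In the final state, XIZIZ has expectation 1.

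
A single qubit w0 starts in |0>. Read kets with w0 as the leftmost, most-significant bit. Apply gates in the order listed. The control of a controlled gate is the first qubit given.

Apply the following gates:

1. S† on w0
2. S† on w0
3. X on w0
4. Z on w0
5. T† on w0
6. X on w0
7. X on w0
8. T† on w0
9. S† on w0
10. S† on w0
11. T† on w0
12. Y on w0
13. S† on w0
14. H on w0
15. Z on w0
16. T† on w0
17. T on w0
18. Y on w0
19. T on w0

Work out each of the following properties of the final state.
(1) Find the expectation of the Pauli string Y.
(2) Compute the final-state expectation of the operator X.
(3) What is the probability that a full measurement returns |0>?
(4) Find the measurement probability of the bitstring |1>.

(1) The expectation value of Y is sqrt(2)/2.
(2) The observable X averages to sqrt(2)/2.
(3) A full measurement returns |0> with probability 1/2.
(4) Outcome |1> occurs with probability 1/2.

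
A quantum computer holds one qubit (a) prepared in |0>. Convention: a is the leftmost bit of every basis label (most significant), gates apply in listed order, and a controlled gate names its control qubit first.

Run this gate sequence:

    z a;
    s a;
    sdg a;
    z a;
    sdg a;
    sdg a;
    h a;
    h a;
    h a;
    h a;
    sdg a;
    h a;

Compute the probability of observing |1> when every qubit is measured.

A full measurement returns |1> with probability 1/2. Key observation: gates 8-9 undo each other exactly, leaving only the rest of the circuit to track.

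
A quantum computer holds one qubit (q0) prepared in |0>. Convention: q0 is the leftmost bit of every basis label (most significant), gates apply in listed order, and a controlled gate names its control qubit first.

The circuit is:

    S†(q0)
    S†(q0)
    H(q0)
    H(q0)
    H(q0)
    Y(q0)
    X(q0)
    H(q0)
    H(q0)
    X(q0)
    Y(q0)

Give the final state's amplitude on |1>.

The final state's coefficient on |1> equals sqrt(2)/2.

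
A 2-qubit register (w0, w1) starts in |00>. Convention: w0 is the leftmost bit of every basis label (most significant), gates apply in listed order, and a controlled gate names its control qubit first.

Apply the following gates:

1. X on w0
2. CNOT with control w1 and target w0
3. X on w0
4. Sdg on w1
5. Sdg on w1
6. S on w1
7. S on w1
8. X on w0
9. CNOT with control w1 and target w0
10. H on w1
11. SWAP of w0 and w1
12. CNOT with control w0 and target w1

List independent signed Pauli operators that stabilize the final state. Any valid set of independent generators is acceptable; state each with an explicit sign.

The stabilizer group can be generated by +XX, -ZZ, among other valid generating sets. Key observation: steps 2-9 multiply out to the identity, so the circuit reduces to the remaining gates.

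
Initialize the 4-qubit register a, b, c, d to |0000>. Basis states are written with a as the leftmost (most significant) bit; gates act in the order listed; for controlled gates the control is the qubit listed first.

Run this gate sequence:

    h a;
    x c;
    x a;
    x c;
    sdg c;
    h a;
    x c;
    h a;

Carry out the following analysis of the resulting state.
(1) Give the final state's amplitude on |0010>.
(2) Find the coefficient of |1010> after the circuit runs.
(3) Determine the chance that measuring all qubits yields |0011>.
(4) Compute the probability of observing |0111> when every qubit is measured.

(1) The amplitude on |0010> is sqrt(2)/2.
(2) The amplitude on |1010> is sqrt(2)/2.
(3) The probability of measuring |0011> is 0.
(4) A full measurement returns |0111> with probability 0.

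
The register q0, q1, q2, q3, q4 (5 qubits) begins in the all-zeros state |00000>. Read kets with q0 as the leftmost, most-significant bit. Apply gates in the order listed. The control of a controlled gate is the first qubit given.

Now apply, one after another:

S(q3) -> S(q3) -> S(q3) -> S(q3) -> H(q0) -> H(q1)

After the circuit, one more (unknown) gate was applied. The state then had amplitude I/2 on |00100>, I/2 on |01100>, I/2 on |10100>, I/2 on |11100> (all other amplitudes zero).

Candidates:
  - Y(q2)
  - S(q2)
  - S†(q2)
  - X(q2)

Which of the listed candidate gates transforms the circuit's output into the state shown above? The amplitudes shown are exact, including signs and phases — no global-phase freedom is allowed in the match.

The applied gate was Y(q2). Key observation: gates 1-4 undo each other exactly, leaving only the rest of the circuit to track.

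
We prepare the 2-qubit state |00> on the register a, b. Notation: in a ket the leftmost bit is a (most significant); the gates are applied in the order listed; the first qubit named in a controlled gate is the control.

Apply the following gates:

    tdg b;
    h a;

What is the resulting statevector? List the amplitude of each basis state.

The final amplitudes are sqrt(2)/2 on |00>, 0 on |01>, sqrt(2)/2 on |10>, 0 on |11>.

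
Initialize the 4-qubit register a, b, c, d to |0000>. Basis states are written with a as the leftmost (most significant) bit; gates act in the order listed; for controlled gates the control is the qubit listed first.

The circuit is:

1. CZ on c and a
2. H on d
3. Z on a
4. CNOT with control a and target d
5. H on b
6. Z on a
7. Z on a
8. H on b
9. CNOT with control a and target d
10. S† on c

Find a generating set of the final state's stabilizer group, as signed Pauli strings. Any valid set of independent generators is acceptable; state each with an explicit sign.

One valid set of independent stabilizer generators is +IIIX, +ZIII, +IZII, +IIZI (any independent generating set of the same group is equally correct). Key observation: gates 4-9 undo each other exactly, leaving only the rest of the circuit to track.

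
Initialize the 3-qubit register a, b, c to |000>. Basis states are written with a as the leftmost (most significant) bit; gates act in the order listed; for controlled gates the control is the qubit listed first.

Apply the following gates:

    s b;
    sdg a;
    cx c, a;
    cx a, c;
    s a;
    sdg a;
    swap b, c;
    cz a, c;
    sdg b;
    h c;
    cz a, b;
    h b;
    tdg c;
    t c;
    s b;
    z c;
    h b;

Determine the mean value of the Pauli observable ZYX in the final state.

The observable ZYX averages to 1.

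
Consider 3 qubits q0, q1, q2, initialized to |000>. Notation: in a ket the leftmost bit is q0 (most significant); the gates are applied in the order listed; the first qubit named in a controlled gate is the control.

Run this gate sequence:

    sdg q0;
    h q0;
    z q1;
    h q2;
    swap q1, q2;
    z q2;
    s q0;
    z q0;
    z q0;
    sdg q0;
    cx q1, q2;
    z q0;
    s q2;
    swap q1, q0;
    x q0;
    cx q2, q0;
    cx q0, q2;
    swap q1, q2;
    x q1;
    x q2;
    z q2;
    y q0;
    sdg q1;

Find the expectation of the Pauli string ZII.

The expectation value of ZII is 1. Key observation: the block from step 7 through step 10 cancels to the identity and can be dropped.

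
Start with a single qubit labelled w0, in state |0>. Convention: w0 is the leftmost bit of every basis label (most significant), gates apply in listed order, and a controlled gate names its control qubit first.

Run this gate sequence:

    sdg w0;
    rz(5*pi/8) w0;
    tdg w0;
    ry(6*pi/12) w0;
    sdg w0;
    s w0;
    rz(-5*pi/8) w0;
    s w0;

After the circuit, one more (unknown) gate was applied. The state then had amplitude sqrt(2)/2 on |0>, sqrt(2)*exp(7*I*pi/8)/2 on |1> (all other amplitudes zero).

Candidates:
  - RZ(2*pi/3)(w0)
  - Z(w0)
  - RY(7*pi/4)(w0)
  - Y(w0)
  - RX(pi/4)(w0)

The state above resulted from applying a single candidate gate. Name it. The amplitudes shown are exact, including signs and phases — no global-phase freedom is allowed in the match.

The unique candidate consistent with the amplitudes is Z(w0).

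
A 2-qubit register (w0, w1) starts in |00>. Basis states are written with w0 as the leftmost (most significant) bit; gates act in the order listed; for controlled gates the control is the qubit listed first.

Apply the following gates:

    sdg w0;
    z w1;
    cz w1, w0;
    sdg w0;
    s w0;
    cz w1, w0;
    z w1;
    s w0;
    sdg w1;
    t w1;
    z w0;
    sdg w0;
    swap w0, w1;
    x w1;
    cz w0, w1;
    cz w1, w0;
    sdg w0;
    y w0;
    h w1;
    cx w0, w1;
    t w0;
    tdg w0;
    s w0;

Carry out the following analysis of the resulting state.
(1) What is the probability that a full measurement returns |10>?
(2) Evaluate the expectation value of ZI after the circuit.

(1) Outcome |10> occurs with probability 1/2. Key observation: steps 1-8 multiply out to the identity, so the circuit reduces to the remaining gates.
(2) The expectation value of ZI is -1.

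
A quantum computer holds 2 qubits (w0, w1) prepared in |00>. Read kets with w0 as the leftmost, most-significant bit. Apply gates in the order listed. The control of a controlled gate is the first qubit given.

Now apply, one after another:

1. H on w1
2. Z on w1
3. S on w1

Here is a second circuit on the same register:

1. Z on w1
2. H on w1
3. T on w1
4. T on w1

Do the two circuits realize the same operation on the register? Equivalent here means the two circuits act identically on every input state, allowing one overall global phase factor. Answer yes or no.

No — the two circuits implement different unitaries, even allowing a global phase.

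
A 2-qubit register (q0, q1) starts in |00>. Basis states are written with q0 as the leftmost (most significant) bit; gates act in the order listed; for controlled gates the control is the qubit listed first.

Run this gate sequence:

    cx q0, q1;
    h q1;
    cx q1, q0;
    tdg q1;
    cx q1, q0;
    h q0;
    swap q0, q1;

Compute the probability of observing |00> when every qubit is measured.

The probability of measuring |00> is 1/4.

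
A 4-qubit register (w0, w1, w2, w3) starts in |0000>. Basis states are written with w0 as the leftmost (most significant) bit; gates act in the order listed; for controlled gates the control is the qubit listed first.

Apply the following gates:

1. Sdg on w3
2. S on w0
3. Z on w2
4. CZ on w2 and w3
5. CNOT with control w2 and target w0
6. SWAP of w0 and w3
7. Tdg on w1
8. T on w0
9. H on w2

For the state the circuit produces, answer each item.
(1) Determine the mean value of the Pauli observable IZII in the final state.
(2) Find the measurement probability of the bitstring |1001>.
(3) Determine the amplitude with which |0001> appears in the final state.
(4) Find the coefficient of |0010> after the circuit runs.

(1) In the final state, IZII has expectation 1.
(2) Outcome |1001> occurs with probability 0.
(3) The amplitude on |0001> is 0.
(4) The amplitude on |0010> is sqrt(2)/2.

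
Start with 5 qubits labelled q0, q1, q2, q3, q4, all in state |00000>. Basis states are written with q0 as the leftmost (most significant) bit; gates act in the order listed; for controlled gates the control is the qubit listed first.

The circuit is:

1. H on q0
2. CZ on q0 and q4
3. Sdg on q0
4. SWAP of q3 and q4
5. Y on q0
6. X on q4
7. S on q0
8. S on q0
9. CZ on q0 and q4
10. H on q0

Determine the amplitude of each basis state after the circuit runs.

The final amplitudes are -1/2 + I/2 on |00001>, -1/2 - I/2 on |10001>, and 0 on every other basis state.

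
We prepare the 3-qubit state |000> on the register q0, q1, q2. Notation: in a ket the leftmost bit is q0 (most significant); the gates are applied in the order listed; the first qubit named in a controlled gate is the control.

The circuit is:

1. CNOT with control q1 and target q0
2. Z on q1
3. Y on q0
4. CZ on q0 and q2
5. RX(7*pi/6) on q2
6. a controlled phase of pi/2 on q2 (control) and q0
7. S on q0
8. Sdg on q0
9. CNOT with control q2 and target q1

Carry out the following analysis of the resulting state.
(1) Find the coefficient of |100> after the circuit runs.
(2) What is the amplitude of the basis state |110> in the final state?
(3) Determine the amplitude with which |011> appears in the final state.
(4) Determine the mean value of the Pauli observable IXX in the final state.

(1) The amplitude on |100> is I*(-sqrt(6) + sqrt(2))/4.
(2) The final state's coefficient on |110> equals 0.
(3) |011> carries amplitude 0 in the final state.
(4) In the final state, IXX has expectation -1/2.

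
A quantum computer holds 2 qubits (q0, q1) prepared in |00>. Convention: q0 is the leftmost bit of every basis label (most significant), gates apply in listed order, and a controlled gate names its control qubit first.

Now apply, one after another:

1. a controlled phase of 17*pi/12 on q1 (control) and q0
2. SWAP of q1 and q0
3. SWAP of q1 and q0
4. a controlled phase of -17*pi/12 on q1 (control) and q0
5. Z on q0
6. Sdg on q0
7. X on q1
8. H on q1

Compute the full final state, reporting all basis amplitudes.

After the circuit, the state carries amplitude sqrt(2)/2 on |00>, -sqrt(2)/2 on |01>, 0 on |10>, 0 on |11>. Key observation: steps 1-4 multiply out to the identity, so the circuit reduces to the remaining gates.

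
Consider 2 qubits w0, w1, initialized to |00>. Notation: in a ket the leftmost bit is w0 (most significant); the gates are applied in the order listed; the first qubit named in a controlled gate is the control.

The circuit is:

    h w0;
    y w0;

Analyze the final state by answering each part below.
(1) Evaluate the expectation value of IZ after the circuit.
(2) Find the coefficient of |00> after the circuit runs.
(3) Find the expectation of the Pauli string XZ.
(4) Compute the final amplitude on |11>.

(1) The observable IZ averages to 1.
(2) The amplitude on |00> is -sqrt(2)*I/2.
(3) In the final state, XZ has expectation -1.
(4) |11> carries amplitude 0 in the final state.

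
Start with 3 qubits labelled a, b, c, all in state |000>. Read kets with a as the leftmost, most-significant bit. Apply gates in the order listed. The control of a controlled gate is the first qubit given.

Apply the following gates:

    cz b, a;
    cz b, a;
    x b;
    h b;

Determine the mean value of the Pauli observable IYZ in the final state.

The expectation value of IYZ is 0. Key observation: the block from step 1 through step 2 cancels to the identity and can be dropped.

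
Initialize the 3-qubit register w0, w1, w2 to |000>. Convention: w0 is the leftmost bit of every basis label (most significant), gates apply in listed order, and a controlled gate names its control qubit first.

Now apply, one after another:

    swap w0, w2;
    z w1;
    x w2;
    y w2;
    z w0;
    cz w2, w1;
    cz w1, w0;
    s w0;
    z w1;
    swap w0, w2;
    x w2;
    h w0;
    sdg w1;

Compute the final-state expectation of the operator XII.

The observable XII averages to 1.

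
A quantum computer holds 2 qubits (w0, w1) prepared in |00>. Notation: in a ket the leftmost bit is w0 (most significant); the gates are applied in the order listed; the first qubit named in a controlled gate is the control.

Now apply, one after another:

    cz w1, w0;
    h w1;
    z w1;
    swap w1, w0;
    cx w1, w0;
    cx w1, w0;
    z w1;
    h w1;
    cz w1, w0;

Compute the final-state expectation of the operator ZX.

The expectation value of ZX is 1.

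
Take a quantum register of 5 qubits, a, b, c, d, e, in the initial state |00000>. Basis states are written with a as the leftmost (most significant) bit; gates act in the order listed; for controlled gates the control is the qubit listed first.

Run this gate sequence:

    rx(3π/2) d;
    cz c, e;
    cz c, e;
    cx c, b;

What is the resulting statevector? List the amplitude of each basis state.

The final amplitudes are -sqrt(2)/2 on |00000>, -sqrt(2)*I/2 on |00010>, and 0 on every other basis state.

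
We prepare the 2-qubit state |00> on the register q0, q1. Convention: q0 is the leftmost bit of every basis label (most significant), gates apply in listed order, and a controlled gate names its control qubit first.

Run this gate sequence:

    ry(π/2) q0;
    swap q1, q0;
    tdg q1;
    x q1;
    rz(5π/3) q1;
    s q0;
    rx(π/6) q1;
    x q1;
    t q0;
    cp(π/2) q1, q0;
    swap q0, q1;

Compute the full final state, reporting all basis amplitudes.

The resulting statevector has amplitude -exp(5*I*pi/12)/4 + exp(5*I*pi/6)/4 + sqrt(3)*exp(5*I*pi/6)/4 + sqrt(3)*exp(5*I*pi/12)/4 on |00>, 0 on |01>, -exp(I*pi/3)/4 + exp(11*I*pi/12)/4 + sqrt(3)*exp(11*I*pi/12)/4 + sqrt(3)*exp(I*pi/3)/4 on |10>, 0 on |11>.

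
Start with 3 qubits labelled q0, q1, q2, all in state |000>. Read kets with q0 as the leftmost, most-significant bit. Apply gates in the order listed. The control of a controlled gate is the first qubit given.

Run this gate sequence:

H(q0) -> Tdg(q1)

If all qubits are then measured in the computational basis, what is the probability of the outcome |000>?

A full measurement returns |000> with probability 1/2.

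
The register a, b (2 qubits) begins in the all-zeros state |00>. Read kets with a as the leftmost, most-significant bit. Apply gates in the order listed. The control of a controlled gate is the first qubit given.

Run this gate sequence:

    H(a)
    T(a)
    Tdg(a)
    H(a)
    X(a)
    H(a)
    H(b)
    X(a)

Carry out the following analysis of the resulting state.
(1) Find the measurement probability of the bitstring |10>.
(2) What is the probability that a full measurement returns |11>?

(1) Outcome |10> occurs with probability 1/4. Key observation: gates 1-4 undo each other exactly, leaving only the rest of the circuit to track.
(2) Outcome |11> occurs with probability 1/4.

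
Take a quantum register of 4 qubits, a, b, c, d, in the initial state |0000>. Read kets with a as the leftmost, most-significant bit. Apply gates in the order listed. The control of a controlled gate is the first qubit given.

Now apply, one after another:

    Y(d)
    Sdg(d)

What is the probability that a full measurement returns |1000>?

The probability of measuring |1000> is 0.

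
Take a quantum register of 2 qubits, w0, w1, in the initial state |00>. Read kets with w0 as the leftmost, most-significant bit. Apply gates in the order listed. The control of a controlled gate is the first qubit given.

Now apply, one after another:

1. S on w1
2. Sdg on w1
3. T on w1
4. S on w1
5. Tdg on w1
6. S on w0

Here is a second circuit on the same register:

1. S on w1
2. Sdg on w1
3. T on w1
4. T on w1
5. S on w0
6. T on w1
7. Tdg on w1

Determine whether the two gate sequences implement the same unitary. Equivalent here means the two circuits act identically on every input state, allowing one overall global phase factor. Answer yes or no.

Yes, they are equivalent — the unitaries differ by at most a global phase.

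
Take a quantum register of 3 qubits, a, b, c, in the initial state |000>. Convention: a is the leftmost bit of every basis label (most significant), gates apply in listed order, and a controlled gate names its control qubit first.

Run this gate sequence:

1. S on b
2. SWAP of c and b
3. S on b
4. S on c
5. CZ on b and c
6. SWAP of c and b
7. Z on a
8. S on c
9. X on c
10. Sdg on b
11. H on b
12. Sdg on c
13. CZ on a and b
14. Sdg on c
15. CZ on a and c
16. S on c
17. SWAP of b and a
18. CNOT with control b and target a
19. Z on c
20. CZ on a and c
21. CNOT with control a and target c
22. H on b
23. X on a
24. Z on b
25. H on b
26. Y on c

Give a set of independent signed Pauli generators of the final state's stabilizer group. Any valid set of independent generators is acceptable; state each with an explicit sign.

The final state is stabilized by the group generated by +XIX, -ZIZ, -IZI; other independent generating sets are equally valid.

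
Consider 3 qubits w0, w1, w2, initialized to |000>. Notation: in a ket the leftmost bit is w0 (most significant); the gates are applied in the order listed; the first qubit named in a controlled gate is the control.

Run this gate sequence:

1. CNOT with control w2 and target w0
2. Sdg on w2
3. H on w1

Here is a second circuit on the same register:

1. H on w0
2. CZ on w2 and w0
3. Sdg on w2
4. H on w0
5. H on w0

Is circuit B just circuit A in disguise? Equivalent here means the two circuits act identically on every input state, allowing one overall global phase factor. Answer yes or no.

No — the two circuits implement different unitaries, even allowing a global phase.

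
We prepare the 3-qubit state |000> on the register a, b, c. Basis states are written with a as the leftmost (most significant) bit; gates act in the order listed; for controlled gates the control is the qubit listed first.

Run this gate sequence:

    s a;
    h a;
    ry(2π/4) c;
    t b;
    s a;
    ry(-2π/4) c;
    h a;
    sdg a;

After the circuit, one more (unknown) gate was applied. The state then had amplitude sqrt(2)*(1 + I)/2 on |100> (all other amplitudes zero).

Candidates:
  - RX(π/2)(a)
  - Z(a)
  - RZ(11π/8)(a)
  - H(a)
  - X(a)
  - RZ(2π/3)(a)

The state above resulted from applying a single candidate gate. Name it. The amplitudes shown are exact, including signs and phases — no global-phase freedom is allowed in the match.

The applied gate was H(a).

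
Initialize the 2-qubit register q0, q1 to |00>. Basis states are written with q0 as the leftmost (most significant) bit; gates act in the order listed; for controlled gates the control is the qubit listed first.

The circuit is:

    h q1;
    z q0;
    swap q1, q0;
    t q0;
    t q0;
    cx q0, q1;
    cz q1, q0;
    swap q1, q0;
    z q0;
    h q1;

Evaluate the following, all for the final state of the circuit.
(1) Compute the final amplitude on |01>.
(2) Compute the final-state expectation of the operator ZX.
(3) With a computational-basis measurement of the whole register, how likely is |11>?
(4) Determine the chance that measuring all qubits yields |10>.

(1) |01> carries amplitude 1/2 in the final state.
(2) The observable ZX averages to 1.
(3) A full measurement returns |11> with probability 1/4.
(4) A full measurement returns |10> with probability 1/4.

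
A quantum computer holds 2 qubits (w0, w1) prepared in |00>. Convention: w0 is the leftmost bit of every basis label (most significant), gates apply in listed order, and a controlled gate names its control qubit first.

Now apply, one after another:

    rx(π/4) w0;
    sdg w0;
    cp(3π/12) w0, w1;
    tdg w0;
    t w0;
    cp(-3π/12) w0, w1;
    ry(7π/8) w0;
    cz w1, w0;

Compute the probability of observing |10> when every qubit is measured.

The probability of measuring |10> is -2*sqrt(1/2 - sqrt(2)/4)*sqrt(sqrt(2)/4 + 1/2)*sin(7*pi/16)*cos(7*pi/16) - sqrt(2)*cos(7*pi/16)**2/4 + cos(7*pi/16)**2/2 + sqrt(2)*sin(7*pi/16)**2/4 + sin(7*pi/16)**2/2. Key observation: the block from step 3 through step 6 cancels to the identity and can be dropped.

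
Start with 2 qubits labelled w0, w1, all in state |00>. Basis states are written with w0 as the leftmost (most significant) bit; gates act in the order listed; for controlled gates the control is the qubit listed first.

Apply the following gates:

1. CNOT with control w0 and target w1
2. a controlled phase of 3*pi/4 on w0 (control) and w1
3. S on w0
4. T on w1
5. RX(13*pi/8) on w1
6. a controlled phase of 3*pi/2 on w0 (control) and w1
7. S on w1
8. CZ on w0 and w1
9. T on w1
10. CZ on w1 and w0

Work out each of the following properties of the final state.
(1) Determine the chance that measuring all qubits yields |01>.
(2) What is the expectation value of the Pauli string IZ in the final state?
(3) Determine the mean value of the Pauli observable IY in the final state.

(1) The probability of measuring |01> is sin(3*pi/16)**2.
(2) The expectation value of IZ is sqrt(2 - sqrt(2))/2.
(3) The observable IY averages to -sqrt(2*sqrt(2) + 4)/4.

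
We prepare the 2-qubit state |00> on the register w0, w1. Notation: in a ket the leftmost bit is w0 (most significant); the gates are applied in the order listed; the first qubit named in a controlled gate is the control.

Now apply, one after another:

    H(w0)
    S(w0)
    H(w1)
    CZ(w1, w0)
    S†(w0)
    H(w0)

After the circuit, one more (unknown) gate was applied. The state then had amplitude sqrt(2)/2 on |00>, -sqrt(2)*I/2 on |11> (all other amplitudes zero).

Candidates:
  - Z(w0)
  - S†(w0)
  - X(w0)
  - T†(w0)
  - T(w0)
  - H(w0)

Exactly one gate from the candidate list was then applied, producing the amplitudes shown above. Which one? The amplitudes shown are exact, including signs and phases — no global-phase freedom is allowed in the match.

The applied gate was S†(w0).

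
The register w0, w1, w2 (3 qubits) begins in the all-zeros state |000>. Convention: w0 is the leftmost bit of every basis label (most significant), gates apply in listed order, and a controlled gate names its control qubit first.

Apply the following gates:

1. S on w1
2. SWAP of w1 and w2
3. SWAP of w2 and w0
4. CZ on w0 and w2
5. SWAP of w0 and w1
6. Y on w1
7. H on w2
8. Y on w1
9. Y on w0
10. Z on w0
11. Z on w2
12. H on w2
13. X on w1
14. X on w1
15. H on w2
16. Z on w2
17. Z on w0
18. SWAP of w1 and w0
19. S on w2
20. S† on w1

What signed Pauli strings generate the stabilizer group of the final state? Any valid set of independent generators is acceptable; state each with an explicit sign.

The stabilizer group can be generated by +IIY, +ZII, -IZI, among other valid generating sets. Key observation: gates 10-17 undo each other exactly, leaving only the rest of the circuit to track.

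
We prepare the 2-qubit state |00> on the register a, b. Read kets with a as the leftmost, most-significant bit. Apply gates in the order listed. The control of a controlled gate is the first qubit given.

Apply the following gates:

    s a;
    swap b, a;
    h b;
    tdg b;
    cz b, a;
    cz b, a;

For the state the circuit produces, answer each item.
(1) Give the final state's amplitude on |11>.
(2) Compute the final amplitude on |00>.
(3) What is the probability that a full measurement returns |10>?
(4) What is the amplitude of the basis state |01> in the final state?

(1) The final state's coefficient on |11> equals 0. Key observation: gates 5-6 undo each other exactly, leaving only the rest of the circuit to track.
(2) |00> carries amplitude sqrt(2)/2 in the final state.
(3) A full measurement returns |10> with probability 0.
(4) The amplitude on |01> is -sqrt(2)*exp(3*I*pi/4)/2.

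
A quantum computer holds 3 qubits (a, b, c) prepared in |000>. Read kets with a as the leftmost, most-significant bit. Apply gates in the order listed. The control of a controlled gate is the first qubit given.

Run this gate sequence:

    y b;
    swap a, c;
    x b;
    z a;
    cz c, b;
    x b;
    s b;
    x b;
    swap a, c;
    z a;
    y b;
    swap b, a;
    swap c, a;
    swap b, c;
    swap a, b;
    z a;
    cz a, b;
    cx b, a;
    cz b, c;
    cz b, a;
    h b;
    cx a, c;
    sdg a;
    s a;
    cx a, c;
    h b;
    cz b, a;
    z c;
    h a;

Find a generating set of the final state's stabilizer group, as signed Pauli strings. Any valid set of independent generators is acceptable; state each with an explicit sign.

One valid set of independent stabilizer generators is -XII, +IZI, +IIZ (any independent generating set of the same group is equally correct). Key observation: gates 20-27 undo each other exactly, leaving only the rest of the circuit to track.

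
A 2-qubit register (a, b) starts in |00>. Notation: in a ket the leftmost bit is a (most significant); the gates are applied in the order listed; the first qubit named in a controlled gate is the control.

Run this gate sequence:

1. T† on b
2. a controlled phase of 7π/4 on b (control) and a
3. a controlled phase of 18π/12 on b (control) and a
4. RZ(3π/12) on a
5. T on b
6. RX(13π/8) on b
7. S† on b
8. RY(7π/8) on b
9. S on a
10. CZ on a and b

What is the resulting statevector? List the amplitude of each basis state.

The resulting statevector has amplitude exp(-I*pi/8)*sin(3*pi/16)*sin(7*pi/16) - exp(-I*pi/8)*cos(3*pi/16)*cos(7*pi/16) on |00>, -exp(-I*pi/8)*sin(3*pi/16)*cos(7*pi/16) - exp(-I*pi/8)*sin(7*pi/16)*cos(3*pi/16) on |01>, 0 on |10>, 0 on |11>.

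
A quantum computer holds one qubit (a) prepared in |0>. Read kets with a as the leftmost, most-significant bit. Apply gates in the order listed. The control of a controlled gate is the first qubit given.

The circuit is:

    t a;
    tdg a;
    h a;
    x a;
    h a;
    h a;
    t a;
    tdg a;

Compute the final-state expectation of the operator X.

The observable X averages to 1.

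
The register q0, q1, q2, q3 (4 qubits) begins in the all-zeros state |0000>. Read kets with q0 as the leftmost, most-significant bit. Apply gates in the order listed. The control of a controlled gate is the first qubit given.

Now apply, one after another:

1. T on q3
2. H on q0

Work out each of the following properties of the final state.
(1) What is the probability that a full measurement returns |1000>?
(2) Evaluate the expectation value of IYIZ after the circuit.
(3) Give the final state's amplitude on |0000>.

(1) Outcome |1000> occurs with probability 1/2.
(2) In the final state, IYIZ has expectation 0.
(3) |0000> carries amplitude sqrt(2)/2 in the final state.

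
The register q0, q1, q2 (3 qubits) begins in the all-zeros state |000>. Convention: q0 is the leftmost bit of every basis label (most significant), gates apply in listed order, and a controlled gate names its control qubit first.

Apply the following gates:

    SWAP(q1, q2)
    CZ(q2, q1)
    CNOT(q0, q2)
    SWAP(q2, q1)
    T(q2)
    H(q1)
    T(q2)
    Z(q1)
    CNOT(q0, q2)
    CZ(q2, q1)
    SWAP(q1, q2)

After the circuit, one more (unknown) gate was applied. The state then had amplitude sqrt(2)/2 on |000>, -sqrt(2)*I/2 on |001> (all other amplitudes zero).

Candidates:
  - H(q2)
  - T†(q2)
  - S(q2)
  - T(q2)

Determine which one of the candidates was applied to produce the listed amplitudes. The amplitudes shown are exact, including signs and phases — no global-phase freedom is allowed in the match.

The applied gate was S(q2).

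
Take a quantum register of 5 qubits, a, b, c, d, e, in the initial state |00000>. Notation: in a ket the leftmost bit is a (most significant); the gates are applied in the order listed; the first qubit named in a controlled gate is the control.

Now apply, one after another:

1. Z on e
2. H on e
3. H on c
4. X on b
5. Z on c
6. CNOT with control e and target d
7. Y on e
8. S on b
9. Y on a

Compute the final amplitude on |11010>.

|11010> carries amplitude I/2 in the final state.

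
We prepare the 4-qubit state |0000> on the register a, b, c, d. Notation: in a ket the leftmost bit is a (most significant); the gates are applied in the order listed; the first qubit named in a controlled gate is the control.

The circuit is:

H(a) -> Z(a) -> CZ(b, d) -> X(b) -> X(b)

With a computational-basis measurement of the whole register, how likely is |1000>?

Outcome |1000> occurs with probability 1/2. Key observation: gates 4-5 undo each other exactly, leaving only the rest of the circuit to track.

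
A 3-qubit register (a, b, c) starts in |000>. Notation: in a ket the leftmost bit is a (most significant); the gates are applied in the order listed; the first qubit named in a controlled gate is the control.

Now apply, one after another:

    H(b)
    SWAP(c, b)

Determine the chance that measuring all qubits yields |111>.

The probability of measuring |111> is 0.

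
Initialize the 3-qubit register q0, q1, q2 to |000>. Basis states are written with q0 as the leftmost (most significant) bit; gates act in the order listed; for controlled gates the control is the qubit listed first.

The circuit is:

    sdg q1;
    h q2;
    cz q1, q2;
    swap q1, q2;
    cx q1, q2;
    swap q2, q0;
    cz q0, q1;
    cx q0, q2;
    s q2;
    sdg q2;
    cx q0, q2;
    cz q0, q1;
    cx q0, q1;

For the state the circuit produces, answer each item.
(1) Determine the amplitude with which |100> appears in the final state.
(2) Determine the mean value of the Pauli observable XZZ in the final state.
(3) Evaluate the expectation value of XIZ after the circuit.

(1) |100> carries amplitude sqrt(2)/2 in the final state.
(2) The observable XZZ averages to 1.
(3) In the final state, XIZ has expectation 1.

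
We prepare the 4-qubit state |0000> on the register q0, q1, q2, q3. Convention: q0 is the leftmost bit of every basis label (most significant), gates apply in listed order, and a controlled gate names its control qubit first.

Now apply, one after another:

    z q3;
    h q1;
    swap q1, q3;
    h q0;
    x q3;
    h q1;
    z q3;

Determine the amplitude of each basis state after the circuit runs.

The resulting statevector has amplitude sqrt(2)/4 on |0000>, -sqrt(2)/4 on |0001>, 0 on |0010>, 0 on |0011>, sqrt(2)/4 on |0100>, -sqrt(2)/4 on |0101>, 0 on |0110>, 0 on |0111>, sqrt(2)/4 on |1000>, -sqrt(2)/4 on |1001>, 0 on |1010>, 0 on |1011>, sqrt(2)/4 on |1100>, -sqrt(2)/4 on |1101>, 0 on |1110>, 0 on |1111>.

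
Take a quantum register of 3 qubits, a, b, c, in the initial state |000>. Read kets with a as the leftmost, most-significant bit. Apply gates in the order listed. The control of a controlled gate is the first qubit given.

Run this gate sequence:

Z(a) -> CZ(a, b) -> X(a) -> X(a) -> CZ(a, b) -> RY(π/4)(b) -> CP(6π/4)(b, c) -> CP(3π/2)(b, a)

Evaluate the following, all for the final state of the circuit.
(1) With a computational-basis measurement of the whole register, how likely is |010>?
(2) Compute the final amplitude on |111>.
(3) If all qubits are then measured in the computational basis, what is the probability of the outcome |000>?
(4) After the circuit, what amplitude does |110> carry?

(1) The probability of measuring |010> is 1/2 - sqrt(2)/4. Key observation: gates 2-5 undo each other exactly, leaving only the rest of the circuit to track.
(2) The final state's coefficient on |111> equals 0.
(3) A full measurement returns |000> with probability sqrt(2)/4 + 1/2.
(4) The amplitude on |110> is 0.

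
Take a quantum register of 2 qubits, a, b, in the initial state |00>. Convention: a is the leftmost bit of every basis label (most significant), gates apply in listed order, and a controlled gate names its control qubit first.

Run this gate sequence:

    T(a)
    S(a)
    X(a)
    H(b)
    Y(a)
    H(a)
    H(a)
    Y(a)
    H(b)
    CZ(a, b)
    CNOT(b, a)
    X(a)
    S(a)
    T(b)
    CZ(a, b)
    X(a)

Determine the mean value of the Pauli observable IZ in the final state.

The expectation value of IZ is 1. Key observation: the block from step 4 through step 9 cancels to the identity and can be dropped.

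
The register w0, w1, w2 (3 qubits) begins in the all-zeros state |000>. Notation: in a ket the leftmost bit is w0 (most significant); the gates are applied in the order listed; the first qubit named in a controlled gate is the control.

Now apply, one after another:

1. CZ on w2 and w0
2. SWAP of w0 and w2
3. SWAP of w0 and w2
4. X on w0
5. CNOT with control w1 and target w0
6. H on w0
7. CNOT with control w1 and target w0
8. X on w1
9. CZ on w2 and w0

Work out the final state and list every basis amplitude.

The resulting statevector has amplitude sqrt(2)/2 on |010>, -sqrt(2)/2 on |110>, and 0 on every other basis state. Key observation: the block from step 2 through step 3 cancels to the identity and can be dropped.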